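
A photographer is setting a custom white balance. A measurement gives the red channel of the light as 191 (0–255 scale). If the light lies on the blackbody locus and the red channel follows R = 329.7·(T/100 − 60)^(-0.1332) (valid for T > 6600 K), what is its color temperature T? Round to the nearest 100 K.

12000 K

(t − 60)^(-0.1332) = 191/329.7 = 0.57931.
t − 60 = 0.57931^(1/-0.1332) = 0.57931^(-7.508) = 60.245, so t = 120.245.
T = 100·t = 12025 K → 12000 K to the nearest 100 K.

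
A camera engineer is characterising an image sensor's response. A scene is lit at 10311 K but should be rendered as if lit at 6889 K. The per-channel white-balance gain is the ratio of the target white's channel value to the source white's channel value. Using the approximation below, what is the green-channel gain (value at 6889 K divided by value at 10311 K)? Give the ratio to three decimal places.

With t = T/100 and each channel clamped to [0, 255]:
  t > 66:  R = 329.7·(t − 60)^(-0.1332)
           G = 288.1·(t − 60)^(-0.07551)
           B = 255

1.127

At 10311 K (t = 103.11):
  G = 288.1·(103.11 − 60)^(-0.07551) = 288.1·43.11^(-0.07551) = 288.1·0.75262 = 216.828.
At 6889 K (t = 68.89):
  G = 288.1·(68.89 − 60)^(-0.07551) = 288.1·8.89^(-0.07551) = 288.1·0.84791 = 244.282.
Gain = 244.282 / 216.828 = 1.1266 → 1.127.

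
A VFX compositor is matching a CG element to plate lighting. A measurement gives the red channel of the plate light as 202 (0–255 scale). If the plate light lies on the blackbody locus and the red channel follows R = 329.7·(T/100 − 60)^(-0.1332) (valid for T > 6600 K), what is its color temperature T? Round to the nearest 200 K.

(t − 60)^(-0.1332) = 202/329.7 = 0.61268.
t − 60 = 0.61268^(1/-0.1332) = 0.61268^(-7.508) = 39.569, so t = 99.569.
T = 100·t = 9957 K → 10000 K to the nearest 200 K.

10000 K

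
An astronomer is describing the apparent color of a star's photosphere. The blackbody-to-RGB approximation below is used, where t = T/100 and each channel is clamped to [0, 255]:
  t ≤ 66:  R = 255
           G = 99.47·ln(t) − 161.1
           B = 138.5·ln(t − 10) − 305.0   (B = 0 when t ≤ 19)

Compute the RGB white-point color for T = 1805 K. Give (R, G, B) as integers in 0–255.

t = 1805/100 = 18.05; the t ≤ 66 branch applies.
R = 255 by definition for t ≤ 66.
G = 99.47·ln 18.05 − 161.1 = 99.47·2.8931 − 161.1 = 126.681.
t = 18.05 ≤ 19, so B = 0.
Rounded: (255, 127, 0).

(255, 127, 0)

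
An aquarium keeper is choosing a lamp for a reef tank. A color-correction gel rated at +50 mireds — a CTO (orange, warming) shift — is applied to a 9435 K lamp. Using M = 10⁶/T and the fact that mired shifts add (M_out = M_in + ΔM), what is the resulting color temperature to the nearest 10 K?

6410 K

M_in = 10⁶/9435 = 105.99 mireds.
M_out = 105.99 + (+50) = 155.99 mireds.
T_out = 10⁶/155.99 = 6410.7 K → 6410 K.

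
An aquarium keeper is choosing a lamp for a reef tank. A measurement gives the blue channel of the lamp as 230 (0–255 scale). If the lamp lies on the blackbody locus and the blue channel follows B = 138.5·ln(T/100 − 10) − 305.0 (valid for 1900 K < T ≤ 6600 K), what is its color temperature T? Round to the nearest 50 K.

5750 K

ln(t − 10) = (230 + 305.0) / 138.5 = 3.8628.
t − 10 = e^3.8628 = 47.599, so t = 57.599.
T = 100·t = 5760 K → 5750 K to the nearest 50 K.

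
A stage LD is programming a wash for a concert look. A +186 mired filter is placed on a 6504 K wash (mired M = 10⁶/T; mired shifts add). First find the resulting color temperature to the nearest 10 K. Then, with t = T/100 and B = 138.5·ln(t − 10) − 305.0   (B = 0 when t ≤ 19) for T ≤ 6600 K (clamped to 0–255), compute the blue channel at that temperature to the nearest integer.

M_in = 10⁶/6504 = 153.75; M_out = 153.75 + (+186) = 339.75.
T_out = 10⁶/339.75 = 2943.3 K → 2940 K; t = 29.4.
B = 138.5·ln(29.4 − 10) − 305.0 = 138.5·ln 19.4 − 305.0 = 138.5·2.9653 − 305.0 = 105.690.
Rounded: 106.

106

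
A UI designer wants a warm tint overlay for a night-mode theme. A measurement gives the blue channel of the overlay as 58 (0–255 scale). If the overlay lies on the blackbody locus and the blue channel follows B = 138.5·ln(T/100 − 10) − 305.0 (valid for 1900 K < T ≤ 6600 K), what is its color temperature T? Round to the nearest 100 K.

ln(t − 10) = (58 + 305.0) / 138.5 = 2.6209.
t − 10 = e^2.6209 = 13.749, so t = 23.749.
T = 100·t = 2375 K → 2400 K to the nearest 100 K.

2400 K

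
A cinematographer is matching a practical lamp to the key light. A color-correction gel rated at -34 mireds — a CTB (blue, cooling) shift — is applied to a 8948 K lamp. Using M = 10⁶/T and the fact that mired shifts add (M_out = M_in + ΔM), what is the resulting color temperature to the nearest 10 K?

M_in = 10⁶/8948 = 111.76 mireds.
M_out = 111.76 + (-34) = 77.76 mireds.
T_out = 10⁶/77.76 = 12860.6 K → 12860 K.

12860 K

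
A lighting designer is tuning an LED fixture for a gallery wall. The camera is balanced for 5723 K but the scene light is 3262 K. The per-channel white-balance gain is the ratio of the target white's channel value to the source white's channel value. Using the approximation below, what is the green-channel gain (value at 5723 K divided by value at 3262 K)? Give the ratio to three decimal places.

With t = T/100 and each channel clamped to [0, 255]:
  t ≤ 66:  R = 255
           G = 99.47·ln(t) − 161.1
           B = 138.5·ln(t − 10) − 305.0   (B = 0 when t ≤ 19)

At 3262 K (t = 32.62):
  G = 99.47·ln 32.62 − 161.1 = 99.47·3.4849 − 161.1 = 185.546.
At 5723 K (t = 57.23):
  G = 99.47·ln 57.23 − 161.1 = 99.47·4.0471 − 161.1 = 241.463.
Gain = 241.463 / 185.546 = 1.3014 → 1.301.

1.301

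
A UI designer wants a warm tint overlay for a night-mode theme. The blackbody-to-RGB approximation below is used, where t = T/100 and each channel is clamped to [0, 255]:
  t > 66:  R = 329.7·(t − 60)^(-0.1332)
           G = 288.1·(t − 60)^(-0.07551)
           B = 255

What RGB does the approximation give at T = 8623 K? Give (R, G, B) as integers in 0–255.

(213, 225, 255)

t = 8623/100 = 86.23; the t > 66 branch applies.
R = 329.7·(86.23 − 60)^(-0.1332) = 329.7·26.23^(-0.1332) = 329.7·0.64717 = 213.371.
G = 288.1·(86.23 − 60)^(-0.07551) = 288.1·26.23^(-0.07551) = 288.1·0.78139 = 225.118.
B = 255 by definition for t > 66.
Rounded: (213, 225, 255).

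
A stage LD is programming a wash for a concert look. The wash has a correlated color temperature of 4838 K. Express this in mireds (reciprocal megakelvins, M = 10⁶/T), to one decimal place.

206.7 mireds

M = 10⁶ / 4838 = 206.697 → 206.7 mireds.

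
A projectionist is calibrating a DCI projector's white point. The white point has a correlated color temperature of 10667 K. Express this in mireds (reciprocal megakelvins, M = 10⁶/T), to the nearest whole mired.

94 mireds

M = 10⁶ / 10667 = 93.747 → 94 mireds.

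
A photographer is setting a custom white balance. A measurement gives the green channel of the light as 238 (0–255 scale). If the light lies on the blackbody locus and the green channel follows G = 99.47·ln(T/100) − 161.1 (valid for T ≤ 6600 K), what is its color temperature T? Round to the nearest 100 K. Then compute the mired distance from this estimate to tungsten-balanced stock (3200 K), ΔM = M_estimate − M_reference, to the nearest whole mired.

-131 mireds

ln t = (238 + 161.1) / 99.47 = 4.0123.
t = e^4.0123 = 55.272.
T = 100·t = 5527 K → 5500 K to the nearest 100 K.
M_estimate = 10⁶/5500 = 181.82; M_reference = 10⁶/3200 = 312.50.
ΔM = 181.82 − 312.50 = -130.68 → -131 mireds.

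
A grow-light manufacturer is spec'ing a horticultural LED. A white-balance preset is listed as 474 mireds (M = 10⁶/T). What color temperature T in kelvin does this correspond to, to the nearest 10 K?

2110 K

T = 10⁶ / 474 = 2109.70 K → 2110 K.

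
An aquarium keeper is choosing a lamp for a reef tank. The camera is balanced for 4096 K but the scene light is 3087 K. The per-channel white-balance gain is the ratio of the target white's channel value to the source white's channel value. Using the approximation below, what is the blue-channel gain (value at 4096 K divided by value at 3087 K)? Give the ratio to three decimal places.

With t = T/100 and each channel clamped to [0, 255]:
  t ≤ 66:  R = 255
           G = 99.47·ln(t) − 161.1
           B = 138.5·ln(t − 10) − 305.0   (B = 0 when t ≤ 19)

1.472

At 3087 K (t = 30.87):
  B = 138.5·ln(30.87 − 10) − 305.0 = 138.5·ln 20.87 − 305.0 = 138.5·3.0383 − 305.0 = 115.806.
At 4096 K (t = 40.96):
  B = 138.5·ln(40.96 − 10) − 305.0 = 138.5·ln 30.96 − 305.0 = 138.5·3.4327 − 305.0 = 170.428.
Gain = 170.428 / 115.806 = 1.4717 → 1.472.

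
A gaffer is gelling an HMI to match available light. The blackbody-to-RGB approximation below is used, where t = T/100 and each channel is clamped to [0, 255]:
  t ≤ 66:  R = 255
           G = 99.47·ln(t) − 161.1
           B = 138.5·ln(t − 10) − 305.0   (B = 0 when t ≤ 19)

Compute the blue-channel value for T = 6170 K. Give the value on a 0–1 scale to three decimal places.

0.947

t = 6170/100 = 61.7; the t ≤ 66 branch applies.
B = 138.5·ln(61.7 − 10) − 305.0 = 138.5·ln 51.7 − 305.0 = 138.5·3.9455 − 305.0 = 241.446.
On a 0–1 scale: 241.446/255 = 0.9468 → 0.947.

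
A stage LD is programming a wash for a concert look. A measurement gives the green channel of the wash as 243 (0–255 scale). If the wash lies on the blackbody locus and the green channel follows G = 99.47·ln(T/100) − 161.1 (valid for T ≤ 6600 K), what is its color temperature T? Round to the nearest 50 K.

5800 K

ln t = (243 + 161.1) / 99.47 = 4.0625.
t = e^4.0625 = 58.121.
T = 100·t = 5812 K → 5800 K to the nearest 50 K.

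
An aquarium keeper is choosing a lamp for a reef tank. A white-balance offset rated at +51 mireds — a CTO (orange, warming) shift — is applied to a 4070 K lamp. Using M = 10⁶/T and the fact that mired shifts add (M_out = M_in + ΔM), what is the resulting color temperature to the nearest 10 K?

3370 K

M_in = 10⁶/4070 = 245.70 mireds.
M_out = 245.70 + (+51) = 296.70 mireds.
T_out = 10⁶/296.70 = 3370.4 K → 3370 K.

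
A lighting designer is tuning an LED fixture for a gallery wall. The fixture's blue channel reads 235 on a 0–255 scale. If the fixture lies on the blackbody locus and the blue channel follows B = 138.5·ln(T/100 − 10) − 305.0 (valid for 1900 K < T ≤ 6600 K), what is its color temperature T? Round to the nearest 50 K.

ln(t − 10) = (235 + 305.0) / 138.5 = 3.8989.
t − 10 = e^3.8989 = 49.349, so t = 59.349.
T = 100·t = 5935 K → 5950 K to the nearest 50 K.

5950 K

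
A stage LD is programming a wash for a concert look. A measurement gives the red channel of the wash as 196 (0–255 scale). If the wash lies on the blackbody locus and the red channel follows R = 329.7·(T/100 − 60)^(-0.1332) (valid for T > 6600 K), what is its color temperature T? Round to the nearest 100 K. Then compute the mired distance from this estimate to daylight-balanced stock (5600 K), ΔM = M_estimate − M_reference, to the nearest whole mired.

-88 mireds

(t − 60)^(-0.1332) = 196/329.7 = 0.59448.
t − 60 = 0.59448^(1/-0.1332) = 0.59448^(-7.508) = 49.621, so t = 109.621.
T = 100·t = 10962 K → 11000 K to the nearest 100 K.
M_estimate = 10⁶/11000 = 90.91; M_reference = 10⁶/5600 = 178.57.
ΔM = 90.91 − 178.57 = -87.66 → -88 mireds.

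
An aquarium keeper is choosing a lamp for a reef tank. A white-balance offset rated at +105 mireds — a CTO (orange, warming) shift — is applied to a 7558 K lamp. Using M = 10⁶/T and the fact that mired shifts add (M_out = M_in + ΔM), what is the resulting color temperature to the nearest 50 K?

4200 K

M_in = 10⁶/7558 = 132.31 mireds.
M_out = 132.31 + (+105) = 237.31 mireds.
T_out = 10⁶/237.31 = 4213.9 K → 4200 K.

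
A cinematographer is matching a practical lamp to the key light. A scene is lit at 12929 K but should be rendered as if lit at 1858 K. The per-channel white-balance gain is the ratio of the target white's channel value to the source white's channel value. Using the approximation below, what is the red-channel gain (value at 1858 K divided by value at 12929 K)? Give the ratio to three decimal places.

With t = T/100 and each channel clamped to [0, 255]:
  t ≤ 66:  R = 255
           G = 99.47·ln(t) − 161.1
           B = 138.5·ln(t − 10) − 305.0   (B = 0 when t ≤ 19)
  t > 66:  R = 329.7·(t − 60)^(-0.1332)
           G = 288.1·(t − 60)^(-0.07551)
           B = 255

1.360

At 12929 K (t = 129.29):
  R = 329.7·(129.29 − 60)^(-0.1332) = 329.7·69.29^(-0.1332) = 329.7·0.56862 = 187.474.
At 1858 K (t = 18.58):
  R = 255 by definition for t ≤ 66.
Gain = 255.000 / 187.474 = 1.3602 → 1.360.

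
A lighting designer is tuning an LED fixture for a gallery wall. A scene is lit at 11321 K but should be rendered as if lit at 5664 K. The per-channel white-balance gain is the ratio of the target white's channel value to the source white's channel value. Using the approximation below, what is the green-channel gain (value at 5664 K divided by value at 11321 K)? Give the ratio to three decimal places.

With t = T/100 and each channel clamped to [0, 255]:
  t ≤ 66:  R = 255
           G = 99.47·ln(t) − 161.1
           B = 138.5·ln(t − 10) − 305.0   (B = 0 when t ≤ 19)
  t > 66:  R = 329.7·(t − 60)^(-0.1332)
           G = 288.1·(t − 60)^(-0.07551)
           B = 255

1.127

At 11321 K (t = 113.21):
  G = 288.1·(113.21 − 60)^(-0.07551) = 288.1·53.21^(-0.07551) = 288.1·0.74075 = 213.409.
At 5664 K (t = 56.64):
  G = 99.47·ln 56.64 − 161.1 = 99.47·4.0367 − 161.1 = 240.432.
Gain = 240.432 / 213.409 = 1.1266 → 1.127.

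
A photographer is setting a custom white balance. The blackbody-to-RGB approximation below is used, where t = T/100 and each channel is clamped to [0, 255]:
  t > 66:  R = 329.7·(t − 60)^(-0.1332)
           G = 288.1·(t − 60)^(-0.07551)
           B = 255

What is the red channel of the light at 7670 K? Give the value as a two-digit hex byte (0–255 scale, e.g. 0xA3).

0xE3

t = 7670/100 = 76.7; the t > 66 branch applies.
R = 329.7·(76.7 − 60)^(-0.1332) = 329.7·16.7^(-0.1332) = 329.7·0.68728 = 226.596.
Rounded: 227; in hex, 0xE3.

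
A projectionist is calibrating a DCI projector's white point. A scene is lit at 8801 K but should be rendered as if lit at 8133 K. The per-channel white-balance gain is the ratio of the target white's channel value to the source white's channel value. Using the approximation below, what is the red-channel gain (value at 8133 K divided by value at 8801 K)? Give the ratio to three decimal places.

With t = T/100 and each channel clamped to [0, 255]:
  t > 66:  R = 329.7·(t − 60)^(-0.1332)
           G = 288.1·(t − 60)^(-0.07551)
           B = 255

At 8801 K (t = 88.01):
  R = 329.7·(88.01 − 60)^(-0.1332) = 329.7·28.01^(-0.1332) = 329.7·0.64153 = 211.513.
At 8133 K (t = 81.33):
  R = 329.7·(81.33 − 60)^(-0.1332) = 329.7·21.33^(-0.1332) = 329.7·0.66524 = 219.330.
Gain = 219.330 / 211.513 = 1.0370 → 1.037.

1.037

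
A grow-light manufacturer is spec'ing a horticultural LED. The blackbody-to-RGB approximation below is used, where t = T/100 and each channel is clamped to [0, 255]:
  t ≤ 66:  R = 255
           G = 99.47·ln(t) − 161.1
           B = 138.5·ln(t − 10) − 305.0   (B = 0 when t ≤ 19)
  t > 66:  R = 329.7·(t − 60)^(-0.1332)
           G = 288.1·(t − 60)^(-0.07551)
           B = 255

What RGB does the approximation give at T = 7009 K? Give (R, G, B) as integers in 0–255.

(242, 242, 255)

t = 7009/100 = 70.09; the t > 66 branch applies.
R = 329.7·(70.09 − 60)^(-0.1332) = 329.7·10.09^(-0.1332) = 329.7·0.73499 = 242.326.
G = 288.1·(70.09 − 60)^(-0.07551) = 288.1·10.09^(-0.07551) = 288.1·0.83984 = 241.958.
B = 255 by definition for t > 66.
Rounded: (242, 242, 255).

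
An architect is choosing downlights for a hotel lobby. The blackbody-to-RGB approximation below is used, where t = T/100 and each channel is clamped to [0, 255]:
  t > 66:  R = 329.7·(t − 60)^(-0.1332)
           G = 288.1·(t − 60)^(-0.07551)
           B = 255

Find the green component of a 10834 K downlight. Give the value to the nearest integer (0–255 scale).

t = 10834/100 = 108.34; the t > 66 branch applies.
G = 288.1·(108.34 − 60)^(-0.07551) = 288.1·48.34^(-0.07551) = 288.1·0.74614 = 214.962.
Rounded: 215.

215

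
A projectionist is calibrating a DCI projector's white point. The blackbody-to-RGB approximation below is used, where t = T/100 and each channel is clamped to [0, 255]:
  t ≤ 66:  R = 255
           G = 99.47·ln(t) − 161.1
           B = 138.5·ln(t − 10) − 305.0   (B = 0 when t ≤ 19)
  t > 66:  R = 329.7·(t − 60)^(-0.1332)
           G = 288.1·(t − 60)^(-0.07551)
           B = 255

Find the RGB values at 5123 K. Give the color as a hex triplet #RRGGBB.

#FFE6D2

t = 5123/100 = 51.23; the t ≤ 66 branch applies.
R = 255 by definition for t ≤ 66.
G = 99.47·ln 51.23 − 161.1 = 99.47·3.9363 − 161.1 = 230.446.
B = 138.5·ln(51.23 − 10) − 305.0 = 138.5·ln 41.23 − 305.0 = 138.5·3.7192 − 305.0 = 210.105.
Rounded: (255, 230, 210).
In hex: #FFE6D2.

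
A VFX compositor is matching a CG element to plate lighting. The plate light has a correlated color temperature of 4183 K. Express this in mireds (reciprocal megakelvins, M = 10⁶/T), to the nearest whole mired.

239 mireds

M = 10⁶ / 4183 = 239.063 → 239 mireds.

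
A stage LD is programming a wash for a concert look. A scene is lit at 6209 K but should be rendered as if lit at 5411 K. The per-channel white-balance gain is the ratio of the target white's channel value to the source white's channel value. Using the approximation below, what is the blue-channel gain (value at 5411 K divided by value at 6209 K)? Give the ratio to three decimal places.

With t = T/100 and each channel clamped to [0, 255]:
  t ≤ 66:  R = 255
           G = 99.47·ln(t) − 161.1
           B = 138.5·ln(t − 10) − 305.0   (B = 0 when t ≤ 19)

At 6209 K (t = 62.09):
  B = 138.5·ln(62.09 − 10) − 305.0 = 138.5·ln 52.09 − 305.0 = 138.5·3.9530 − 305.0 = 242.487.
At 5411 K (t = 54.11):
  B = 138.5·ln(54.11 − 10) − 305.0 = 138.5·ln 44.11 − 305.0 = 138.5·3.7867 − 305.0 = 219.456.
Gain = 219.456 / 242.487 = 0.9050 → 0.905.

0.905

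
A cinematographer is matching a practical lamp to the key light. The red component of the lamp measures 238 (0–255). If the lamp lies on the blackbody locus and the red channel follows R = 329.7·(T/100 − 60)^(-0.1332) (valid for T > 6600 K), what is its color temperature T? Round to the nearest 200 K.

(t − 60)^(-0.1332) = 238/329.7 = 0.72187.
t − 60 = 0.72187^(1/-0.1332) = 0.72187^(-7.508) = 11.551, so t = 71.551.
T = 100·t = 7155 K → 7200 K to the nearest 200 K.

7200 K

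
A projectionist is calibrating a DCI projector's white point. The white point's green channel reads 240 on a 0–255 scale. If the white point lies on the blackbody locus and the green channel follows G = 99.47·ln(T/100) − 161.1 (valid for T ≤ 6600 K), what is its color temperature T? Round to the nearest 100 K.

5600 K

ln t = (240 + 161.1) / 99.47 = 4.0324.
t = e^4.0324 = 56.394.
T = 100·t = 5639 K → 5600 K to the nearest 100 K.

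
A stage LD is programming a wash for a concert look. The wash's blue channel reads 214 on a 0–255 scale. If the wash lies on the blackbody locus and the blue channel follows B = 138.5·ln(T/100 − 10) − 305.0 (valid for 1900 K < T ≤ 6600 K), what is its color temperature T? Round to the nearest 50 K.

ln(t − 10) = (214 + 305.0) / 138.5 = 3.7473.
t − 10 = e^3.7473 = 42.406, so t = 52.406.
T = 100·t = 5241 K → 5250 K to the nearest 50 K.

5250 K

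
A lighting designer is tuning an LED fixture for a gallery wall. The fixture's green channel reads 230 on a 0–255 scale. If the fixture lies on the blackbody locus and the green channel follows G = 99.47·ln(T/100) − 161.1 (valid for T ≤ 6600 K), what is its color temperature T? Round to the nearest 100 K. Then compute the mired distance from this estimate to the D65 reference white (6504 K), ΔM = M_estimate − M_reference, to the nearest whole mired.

+42 mireds

ln t = (230 + 161.1) / 99.47 = 3.9318.
t = e^3.9318 = 51.001.
T = 100·t = 5100 K → 5100 K to the nearest 100 K.
M_estimate = 10⁶/5100 = 196.08; M_reference = 10⁶/6504 = 153.75.
ΔM = 196.08 − 153.75 = 42.33 → +42 mireds.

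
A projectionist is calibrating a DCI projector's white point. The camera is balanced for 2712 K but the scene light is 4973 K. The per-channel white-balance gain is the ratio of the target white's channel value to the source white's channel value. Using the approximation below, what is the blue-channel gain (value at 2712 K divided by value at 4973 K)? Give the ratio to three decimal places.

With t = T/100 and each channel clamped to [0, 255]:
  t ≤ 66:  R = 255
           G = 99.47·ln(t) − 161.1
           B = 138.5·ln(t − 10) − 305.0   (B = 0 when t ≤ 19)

0.431

At 4973 K (t = 49.73):
  B = 138.5·ln(49.73 − 10) − 305.0 = 138.5·ln 39.73 − 305.0 = 138.5·3.6821 − 305.0 = 204.972.
At 2712 K (t = 27.12):
  B = 138.5·ln(27.12 − 10) − 305.0 = 138.5·ln 17.12 − 305.0 = 138.5·2.8402 − 305.0 = 88.374.
Gain = 88.374 / 204.972 = 0.4312 → 0.431.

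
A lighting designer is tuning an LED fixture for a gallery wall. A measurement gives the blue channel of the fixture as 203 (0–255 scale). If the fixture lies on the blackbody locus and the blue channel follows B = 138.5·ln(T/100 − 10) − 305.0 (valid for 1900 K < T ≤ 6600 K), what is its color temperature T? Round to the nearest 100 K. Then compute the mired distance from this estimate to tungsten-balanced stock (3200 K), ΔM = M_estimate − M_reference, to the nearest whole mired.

ln(t − 10) = (203 + 305.0) / 138.5 = 3.6679.
t − 10 = e^3.6679 = 39.168, so t = 49.168.
T = 100·t = 4917 K → 4900 K to the nearest 100 K.
M_estimate = 10⁶/4900 = 204.08; M_reference = 10⁶/3200 = 312.50.
ΔM = 204.08 − 312.50 = -108.42 → -108 mireds.

-108 mireds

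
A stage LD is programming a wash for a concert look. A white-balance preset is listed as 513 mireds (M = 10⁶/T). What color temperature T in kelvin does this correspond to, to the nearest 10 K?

T = 10⁶ / 513 = 1949.32 K → 1950 K.

1950 K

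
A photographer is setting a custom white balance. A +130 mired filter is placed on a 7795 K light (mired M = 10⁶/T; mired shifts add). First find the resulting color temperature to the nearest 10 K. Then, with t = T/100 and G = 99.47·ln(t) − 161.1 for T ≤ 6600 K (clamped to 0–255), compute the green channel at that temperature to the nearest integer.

203

M_in = 10⁶/7795 = 128.29; M_out = 128.29 + (+130) = 258.29.
T_out = 10⁶/258.29 = 3871.7 K → 3870 K; t = 38.7.
G = 99.47·ln 38.7 − 161.1 = 99.47·3.6558 − 161.1 = 202.546.
Rounded: 203.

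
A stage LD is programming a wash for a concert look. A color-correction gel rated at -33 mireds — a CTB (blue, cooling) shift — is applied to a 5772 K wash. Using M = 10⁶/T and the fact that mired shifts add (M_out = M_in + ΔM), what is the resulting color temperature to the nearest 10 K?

7130 K

M_in = 10⁶/5772 = 173.25 mireds.
M_out = 173.25 + (-33) = 140.25 mireds.
T_out = 10⁶/140.25 = 7130.1 K → 7130 K.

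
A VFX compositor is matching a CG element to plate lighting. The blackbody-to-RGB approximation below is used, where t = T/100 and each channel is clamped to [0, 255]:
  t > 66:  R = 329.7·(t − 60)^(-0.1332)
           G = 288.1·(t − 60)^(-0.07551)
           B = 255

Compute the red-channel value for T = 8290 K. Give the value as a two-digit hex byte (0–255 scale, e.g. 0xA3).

0xD9

t = 8290/100 = 82.9; the t > 66 branch applies.
R = 329.7·(82.9 − 60)^(-0.1332) = 329.7·22.9^(-0.1332) = 329.7·0.65898 = 217.265.
Rounded: 217; in hex, 0xD9.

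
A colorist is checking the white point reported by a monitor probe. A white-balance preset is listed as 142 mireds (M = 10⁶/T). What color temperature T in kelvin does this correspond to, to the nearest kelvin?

7042 K

T = 10⁶ / 142 = 7042.25 K → 7042 K.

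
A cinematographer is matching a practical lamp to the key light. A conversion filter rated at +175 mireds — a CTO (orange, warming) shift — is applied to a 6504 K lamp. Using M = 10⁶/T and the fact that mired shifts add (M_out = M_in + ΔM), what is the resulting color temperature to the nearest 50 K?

3050 K

M_in = 10⁶/6504 = 153.75 mireds.
M_out = 153.75 + (+175) = 328.75 mireds.
T_out = 10⁶/328.75 = 3041.8 K → 3050 K.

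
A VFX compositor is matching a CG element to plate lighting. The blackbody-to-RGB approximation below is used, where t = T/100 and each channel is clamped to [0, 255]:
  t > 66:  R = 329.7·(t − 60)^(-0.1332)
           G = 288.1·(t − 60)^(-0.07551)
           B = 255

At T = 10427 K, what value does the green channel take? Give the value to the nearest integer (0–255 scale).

t = 10427/100 = 104.27; the t > 66 branch applies.
G = 288.1·(104.27 − 60)^(-0.07551) = 288.1·44.27^(-0.07551) = 288.1·0.75111 = 216.394.
Rounded: 216.

216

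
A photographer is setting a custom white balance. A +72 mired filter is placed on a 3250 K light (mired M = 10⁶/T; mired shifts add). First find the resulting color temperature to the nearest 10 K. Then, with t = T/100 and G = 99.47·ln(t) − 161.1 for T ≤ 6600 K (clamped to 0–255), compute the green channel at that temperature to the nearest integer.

M_in = 10⁶/3250 = 307.69; M_out = 307.69 + (+72) = 379.69.
T_out = 10⁶/379.69 = 2633.7 K → 2630 K; t = 26.3.
G = 99.47·ln 26.3 − 161.1 = 99.47·3.2696 − 161.1 = 164.124.
Rounded: 164.

164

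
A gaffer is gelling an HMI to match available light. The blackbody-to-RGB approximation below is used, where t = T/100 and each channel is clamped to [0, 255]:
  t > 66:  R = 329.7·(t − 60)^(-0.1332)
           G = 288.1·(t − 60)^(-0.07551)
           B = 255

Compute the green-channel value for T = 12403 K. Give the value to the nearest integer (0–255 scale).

210

t = 12403/100 = 124.03; the t > 66 branch applies.
G = 288.1·(124.03 − 60)^(-0.07551) = 288.1·64.03^(-0.07551) = 288.1·0.73047 = 210.447.
Rounded: 210.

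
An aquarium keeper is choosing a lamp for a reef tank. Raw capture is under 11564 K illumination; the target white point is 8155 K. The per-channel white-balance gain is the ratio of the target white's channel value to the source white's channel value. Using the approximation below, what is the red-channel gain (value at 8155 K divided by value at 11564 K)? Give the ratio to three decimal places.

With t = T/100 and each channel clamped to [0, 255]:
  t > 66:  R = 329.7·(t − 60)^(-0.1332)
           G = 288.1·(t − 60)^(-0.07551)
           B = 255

At 11564 K (t = 115.64):
  R = 329.7·(115.64 − 60)^(-0.1332) = 329.7·55.64^(-0.1332) = 329.7·0.58548 = 193.034.
At 8155 K (t = 81.55):
  R = 329.7·(81.55 − 60)^(-0.1332) = 329.7·21.55^(-0.1332) = 329.7·0.66433 = 219.030.
Gain = 219.030 / 193.034 = 1.1347 → 1.135.

1.135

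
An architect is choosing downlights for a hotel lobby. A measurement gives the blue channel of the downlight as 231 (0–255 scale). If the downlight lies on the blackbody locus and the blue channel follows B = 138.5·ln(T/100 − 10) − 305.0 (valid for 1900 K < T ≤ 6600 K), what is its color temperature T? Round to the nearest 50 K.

ln(t − 10) = (231 + 305.0) / 138.5 = 3.8700.
t − 10 = e^3.8700 = 47.944, so t = 57.944.
T = 100·t = 5794 K → 5800 K to the nearest 50 K.

5800 K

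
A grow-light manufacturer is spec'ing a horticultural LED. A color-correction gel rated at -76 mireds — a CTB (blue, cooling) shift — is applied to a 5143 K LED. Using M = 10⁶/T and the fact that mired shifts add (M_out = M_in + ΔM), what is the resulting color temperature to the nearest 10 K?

M_in = 10⁶/5143 = 194.44 mireds.
M_out = 194.44 + (-76) = 118.44 mireds.
T_out = 10⁶/118.44 = 8443.2 K → 8440 K.

8440 K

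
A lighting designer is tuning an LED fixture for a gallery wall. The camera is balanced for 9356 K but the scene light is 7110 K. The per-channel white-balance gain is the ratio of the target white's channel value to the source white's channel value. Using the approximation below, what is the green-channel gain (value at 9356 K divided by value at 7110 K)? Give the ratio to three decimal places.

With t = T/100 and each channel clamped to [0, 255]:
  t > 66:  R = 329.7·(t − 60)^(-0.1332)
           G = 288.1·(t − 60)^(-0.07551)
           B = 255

0.920

At 7110 K (t = 71.1):
  G = 288.1·(71.1 − 60)^(-0.07551) = 288.1·11.1^(-0.07551) = 288.1·0.83381 = 240.221.
At 9356 K (t = 93.56):
  G = 288.1·(93.56 − 60)^(-0.07551) = 288.1·33.56^(-0.07551) = 288.1·0.76698 = 220.968.
Gain = 220.968 / 240.221 = 0.9199 → 0.920.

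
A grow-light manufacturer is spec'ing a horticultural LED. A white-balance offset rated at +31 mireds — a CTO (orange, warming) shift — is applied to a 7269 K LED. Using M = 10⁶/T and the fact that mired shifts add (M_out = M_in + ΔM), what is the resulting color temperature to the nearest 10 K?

M_in = 10⁶/7269 = 137.57 mireds.
M_out = 137.57 + (+31) = 168.57 mireds.
T_out = 10⁶/168.57 = 5932.2 K → 5930 K.

5930 K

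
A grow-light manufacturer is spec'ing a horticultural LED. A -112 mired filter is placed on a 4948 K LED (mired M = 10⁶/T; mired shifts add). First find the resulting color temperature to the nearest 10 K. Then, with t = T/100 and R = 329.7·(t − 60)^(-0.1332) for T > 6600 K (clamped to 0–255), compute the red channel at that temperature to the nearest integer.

M_in = 10⁶/4948 = 202.10; M_out = 202.10 + (-112) = 90.10.
T_out = 10⁶/90.10 = 11098.6 K → 11100 K; t = 111.
R = 329.7·(111 − 60)^(-0.1332) = 329.7·51^(-0.1332) = 329.7·0.59231 = 195.286.
Rounded: 195.

195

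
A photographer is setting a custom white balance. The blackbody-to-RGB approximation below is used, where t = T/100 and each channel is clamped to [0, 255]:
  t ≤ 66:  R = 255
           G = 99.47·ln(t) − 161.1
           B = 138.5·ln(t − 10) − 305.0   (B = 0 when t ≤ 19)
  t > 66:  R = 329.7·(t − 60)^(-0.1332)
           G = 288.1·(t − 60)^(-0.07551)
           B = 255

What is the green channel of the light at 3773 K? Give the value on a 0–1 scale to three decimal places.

t = 3773/100 = 37.73; the t ≤ 66 branch applies.
G = 99.47·ln 37.73 − 161.1 = 99.47·3.6305 − 161.1 = 200.021.
On a 0–1 scale: 200.021/255 = 0.7844 → 0.784.

0.784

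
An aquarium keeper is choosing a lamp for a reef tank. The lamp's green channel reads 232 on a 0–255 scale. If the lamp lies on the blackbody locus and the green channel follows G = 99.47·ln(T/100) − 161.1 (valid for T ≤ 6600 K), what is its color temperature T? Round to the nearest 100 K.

ln t = (232 + 161.1) / 99.47 = 3.9519.
t = e^3.9519 = 52.036.
T = 100·t = 5204 K → 5200 K to the nearest 100 K.

5200 K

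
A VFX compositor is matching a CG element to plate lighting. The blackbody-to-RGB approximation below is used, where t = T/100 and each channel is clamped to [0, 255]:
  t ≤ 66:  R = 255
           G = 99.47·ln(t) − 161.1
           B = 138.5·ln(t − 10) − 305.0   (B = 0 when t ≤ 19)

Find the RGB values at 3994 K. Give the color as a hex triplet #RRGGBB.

#FFCEA6

t = 3994/100 = 39.94; the t ≤ 66 branch applies.
R = 255 by definition for t ≤ 66.
G = 99.47·ln 39.94 − 161.1 = 99.47·3.6874 − 161.1 = 205.684.
B = 138.5·ln(39.94 − 10) − 305.0 = 138.5·ln 29.94 − 305.0 = 138.5·3.3992 − 305.0 = 165.789.
Rounded: (255, 206, 166).
In hex: #FFCEA6.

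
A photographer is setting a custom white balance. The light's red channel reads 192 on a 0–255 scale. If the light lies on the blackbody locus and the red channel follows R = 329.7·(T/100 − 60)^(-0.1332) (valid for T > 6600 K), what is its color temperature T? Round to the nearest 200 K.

11800 K

(t − 60)^(-0.1332) = 192/329.7 = 0.58235.
t − 60 = 0.58235^(1/-0.1332) = 0.58235^(-7.508) = 57.929, so t = 117.929.
T = 100·t = 11793 K → 11800 K to the nearest 200 K.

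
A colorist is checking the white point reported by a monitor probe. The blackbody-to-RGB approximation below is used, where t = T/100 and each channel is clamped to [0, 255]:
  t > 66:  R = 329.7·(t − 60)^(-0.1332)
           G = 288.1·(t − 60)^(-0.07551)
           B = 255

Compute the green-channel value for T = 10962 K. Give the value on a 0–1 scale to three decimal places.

0.841

t = 10962/100 = 109.62; the t > 66 branch applies.
G = 288.1·(109.62 − 60)^(-0.07551) = 288.1·49.62^(-0.07551) = 288.1·0.74467 = 214.538.
On a 0–1 scale: 214.538/255 = 0.8413 → 0.841.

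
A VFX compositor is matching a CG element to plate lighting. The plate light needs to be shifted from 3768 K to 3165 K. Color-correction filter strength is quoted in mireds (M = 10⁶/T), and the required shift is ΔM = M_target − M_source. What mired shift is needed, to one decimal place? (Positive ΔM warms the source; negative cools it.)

+50.6 mireds

M_source = 10⁶/3768 = 265.393; M_target = 10⁶/3165 = 315.956.
ΔM = 315.956 − 265.393 = 50.563 → +50.6 mireds, a warming shift.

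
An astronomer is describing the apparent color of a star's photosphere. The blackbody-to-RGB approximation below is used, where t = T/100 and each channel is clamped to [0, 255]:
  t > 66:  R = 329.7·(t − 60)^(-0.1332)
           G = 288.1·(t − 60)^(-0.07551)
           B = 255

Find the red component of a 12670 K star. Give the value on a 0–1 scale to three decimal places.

0.739

t = 12670/100 = 126.7; the t > 66 branch applies.
R = 329.7·(126.7 − 60)^(-0.1332) = 329.7·66.7^(-0.1332) = 329.7·0.57151 = 188.428.
On a 0–1 scale: 188.428/255 = 0.7389 → 0.739.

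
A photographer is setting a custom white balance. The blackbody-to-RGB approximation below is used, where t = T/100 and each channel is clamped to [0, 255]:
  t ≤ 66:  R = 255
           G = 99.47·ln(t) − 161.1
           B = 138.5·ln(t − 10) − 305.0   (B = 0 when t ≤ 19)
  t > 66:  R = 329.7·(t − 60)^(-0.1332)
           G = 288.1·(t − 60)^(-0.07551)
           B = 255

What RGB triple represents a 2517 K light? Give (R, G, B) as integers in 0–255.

(255, 160, 72)

t = 2517/100 = 25.17; the t ≤ 66 branch applies.
R = 255 by definition for t ≤ 66.
G = 99.47·ln 25.17 − 161.1 = 99.47·3.2257 − 161.1 = 159.756.
B = 138.5·ln(25.17 − 10) − 305.0 = 138.5·ln 15.17 − 305.0 = 138.5·2.7193 − 305.0 = 71.626.
Rounded: (255, 160, 72).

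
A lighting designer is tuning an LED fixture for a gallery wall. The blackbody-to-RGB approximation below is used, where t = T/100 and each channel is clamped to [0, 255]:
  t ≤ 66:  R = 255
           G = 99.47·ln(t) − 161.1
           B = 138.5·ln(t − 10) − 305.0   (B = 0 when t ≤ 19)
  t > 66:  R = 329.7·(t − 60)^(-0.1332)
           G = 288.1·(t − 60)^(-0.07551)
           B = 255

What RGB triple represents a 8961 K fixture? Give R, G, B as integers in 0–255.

t = 8961/100 = 89.61; the t > 66 branch applies.
R = 329.7·(89.61 − 60)^(-0.1332) = 329.7·29.61^(-0.1332) = 329.7·0.63680 = 209.954.
G = 288.1·(89.61 − 60)^(-0.07551) = 288.1·29.61^(-0.07551) = 288.1·0.77427 = 223.067.
B = 255 by definition for t > 66.
Rounded: (210, 223, 255).

R=210, G=223, B=255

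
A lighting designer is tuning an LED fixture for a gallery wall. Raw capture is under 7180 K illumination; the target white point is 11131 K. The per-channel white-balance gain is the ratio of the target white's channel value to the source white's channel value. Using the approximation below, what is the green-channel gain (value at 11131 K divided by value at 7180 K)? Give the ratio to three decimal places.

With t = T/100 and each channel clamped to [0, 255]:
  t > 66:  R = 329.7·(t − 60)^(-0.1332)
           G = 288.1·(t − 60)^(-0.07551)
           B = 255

0.895

At 7180 K (t = 71.8):
  G = 288.1·(71.8 − 60)^(-0.07551) = 288.1·11.8^(-0.07551) = 288.1·0.82997 = 239.114.
At 11131 K (t = 111.31):
  G = 288.1·(111.31 − 60)^(-0.07551) = 288.1·51.31^(-0.07551) = 288.1·0.74278 = 213.996.
Gain = 213.996 / 239.114 = 0.8950 → 0.895.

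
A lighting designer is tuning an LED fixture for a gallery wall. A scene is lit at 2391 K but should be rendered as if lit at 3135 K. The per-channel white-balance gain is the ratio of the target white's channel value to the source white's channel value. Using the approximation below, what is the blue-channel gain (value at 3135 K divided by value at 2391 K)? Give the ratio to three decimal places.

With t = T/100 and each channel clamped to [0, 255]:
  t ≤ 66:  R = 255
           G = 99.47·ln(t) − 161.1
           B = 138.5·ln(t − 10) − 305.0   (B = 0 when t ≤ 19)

1.995

At 2391 K (t = 23.91):
  B = 138.5·ln(23.91 − 10) − 305.0 = 138.5·ln 13.91 − 305.0 = 138.5·2.6326 − 305.0 = 59.616.
At 3135 K (t = 31.35):
  B = 138.5·ln(31.35 − 10) − 305.0 = 138.5·ln 21.35 − 305.0 = 138.5·3.0611 − 305.0 = 118.956.
Gain = 118.956 / 59.616 = 1.9954 → 1.995.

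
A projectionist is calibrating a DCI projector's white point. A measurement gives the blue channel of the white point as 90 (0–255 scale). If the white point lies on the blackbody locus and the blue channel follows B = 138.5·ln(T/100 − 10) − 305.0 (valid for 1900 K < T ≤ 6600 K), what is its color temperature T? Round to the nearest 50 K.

ln(t − 10) = (90 + 305.0) / 138.5 = 2.8520.
t − 10 = e^2.8520 = 17.322, so t = 27.322.
T = 100·t = 2732 K → 2750 K to the nearest 50 K.

2750 K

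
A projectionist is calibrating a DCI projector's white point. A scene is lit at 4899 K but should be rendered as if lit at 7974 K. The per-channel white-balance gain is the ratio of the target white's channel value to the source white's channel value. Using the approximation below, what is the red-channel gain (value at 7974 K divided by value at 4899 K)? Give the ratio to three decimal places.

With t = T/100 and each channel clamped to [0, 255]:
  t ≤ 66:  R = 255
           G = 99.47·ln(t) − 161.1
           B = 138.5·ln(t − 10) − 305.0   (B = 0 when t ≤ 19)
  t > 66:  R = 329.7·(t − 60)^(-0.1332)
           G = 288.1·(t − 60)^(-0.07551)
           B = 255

0.869

At 4899 K (t = 48.99):
  R = 255 by definition for t ≤ 66.
At 7974 K (t = 79.74):
  R = 329.7·(79.74 − 60)^(-0.1332) = 329.7·19.74^(-0.1332) = 329.7·0.67214 = 221.605.
Gain = 221.605 / 255.000 = 0.8690 → 0.869.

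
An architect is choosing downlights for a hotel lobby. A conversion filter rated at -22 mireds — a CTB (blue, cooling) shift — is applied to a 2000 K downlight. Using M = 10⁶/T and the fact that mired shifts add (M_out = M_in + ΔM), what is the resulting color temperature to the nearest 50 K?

M_in = 10⁶/2000 = 500.00 mireds.
M_out = 500.00 + (-22) = 478.00 mireds.
T_out = 10⁶/478.00 = 2092.1 K → 2100 K.

2100 K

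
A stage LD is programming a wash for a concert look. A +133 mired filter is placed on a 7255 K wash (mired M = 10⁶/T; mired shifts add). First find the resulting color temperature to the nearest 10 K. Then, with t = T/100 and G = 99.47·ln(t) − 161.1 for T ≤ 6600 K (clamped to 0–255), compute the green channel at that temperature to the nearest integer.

M_in = 10⁶/7255 = 137.84; M_out = 137.84 + (+133) = 270.84.
T_out = 10⁶/270.84 = 3692.3 K → 3690 K; t = 36.9.
G = 99.47·ln 36.9 − 161.1 = 99.47·3.6082 − 161.1 = 197.809.
Rounded: 198.

198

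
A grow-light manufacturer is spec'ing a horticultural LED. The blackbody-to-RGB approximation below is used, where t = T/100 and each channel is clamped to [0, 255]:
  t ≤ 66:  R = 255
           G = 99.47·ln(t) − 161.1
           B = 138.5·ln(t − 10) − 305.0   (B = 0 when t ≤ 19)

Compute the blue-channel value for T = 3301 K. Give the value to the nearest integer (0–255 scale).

129

t = 3301/100 = 33.01; the t ≤ 66 branch applies.
B = 138.5·ln(33.01 − 10) − 305.0 = 138.5·ln 23.01 − 305.0 = 138.5·3.1359 − 305.0 = 129.326.
Rounded: 129.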